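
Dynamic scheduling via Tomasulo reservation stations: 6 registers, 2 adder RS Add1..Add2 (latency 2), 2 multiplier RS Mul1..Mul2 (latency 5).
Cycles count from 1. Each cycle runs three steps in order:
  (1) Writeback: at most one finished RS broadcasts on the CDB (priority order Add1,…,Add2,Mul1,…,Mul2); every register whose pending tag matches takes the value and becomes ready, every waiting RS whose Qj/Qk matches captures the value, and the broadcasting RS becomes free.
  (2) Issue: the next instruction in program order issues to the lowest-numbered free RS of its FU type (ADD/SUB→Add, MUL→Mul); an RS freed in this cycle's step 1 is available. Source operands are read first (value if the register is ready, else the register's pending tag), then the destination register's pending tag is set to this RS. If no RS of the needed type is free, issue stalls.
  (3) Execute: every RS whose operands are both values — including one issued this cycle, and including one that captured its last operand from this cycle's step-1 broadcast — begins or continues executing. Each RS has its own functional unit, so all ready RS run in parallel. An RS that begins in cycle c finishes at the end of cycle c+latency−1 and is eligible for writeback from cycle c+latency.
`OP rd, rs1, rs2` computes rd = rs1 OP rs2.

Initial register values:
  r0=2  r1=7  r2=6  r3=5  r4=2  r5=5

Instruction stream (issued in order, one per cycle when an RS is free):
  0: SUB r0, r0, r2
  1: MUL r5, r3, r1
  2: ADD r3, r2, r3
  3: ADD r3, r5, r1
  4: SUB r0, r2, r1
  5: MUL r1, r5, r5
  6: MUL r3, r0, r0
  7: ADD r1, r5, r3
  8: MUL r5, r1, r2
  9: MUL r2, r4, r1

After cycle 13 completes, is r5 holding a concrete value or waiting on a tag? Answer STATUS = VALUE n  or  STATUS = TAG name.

STATUS = TAG Mul1

c1: issue SUB r0<-Add1 | r0:Add1,r1:7,r2:6,r3:5,r4:2,r5:5
c2: issue MUL r5<-Mul1 | r0:Add1,r1:7,r2:6,r3:5,r4:2,r5:Mul1
c3: CDB Add1=-4; issue ADD r3<-Add1 | r0:-4,r1:7,r2:6,r3:Add1,r4:2,r5:Mul1
c4: issue ADD r3<-Add2 | r0:-4,r1:7,r2:6,r3:Add2,r4:2,r5:Mul1
c5: CDB Add1=11; issue SUB r0<-Add1 | r0:Add1,r1:7,r2:6,r3:Add2,r4:2,r5:Mul1
c6: issue MUL r1<-Mul2 | r0:Add1,r1:Mul2,r2:6,r3:Add2,r4:2,r5:Mul1
c7: CDB Add1=-1; stall | r0:-1,r1:Mul2,r2:6,r3:Add2,r4:2,r5:Mul1
c8: CDB Mul1=35; issue MUL r3<-Mul1 | r0:-1,r1:Mul2,r2:6,r3:Mul1,r4:2,r5:35
c9: issue ADD r1<-Add1 | r0:-1,r1:Add1,r2:6,r3:Mul1,r4:2,r5:35
c10: CDB Add2=42; stall | r0:-1,r1:Add1,r2:6,r3:Mul1,r4:2,r5:35
c11: stall | r0:-1,r1:Add1,r2:6,r3:Mul1,r4:2,r5:35
c12: stall | r0:-1,r1:Add1,r2:6,r3:Mul1,r4:2,r5:35
c13: CDB Mul1=1; issue MUL r5<-Mul1 | r0:-1,r1:Add1,r2:6,r3:1,r4:2,r5:Mul1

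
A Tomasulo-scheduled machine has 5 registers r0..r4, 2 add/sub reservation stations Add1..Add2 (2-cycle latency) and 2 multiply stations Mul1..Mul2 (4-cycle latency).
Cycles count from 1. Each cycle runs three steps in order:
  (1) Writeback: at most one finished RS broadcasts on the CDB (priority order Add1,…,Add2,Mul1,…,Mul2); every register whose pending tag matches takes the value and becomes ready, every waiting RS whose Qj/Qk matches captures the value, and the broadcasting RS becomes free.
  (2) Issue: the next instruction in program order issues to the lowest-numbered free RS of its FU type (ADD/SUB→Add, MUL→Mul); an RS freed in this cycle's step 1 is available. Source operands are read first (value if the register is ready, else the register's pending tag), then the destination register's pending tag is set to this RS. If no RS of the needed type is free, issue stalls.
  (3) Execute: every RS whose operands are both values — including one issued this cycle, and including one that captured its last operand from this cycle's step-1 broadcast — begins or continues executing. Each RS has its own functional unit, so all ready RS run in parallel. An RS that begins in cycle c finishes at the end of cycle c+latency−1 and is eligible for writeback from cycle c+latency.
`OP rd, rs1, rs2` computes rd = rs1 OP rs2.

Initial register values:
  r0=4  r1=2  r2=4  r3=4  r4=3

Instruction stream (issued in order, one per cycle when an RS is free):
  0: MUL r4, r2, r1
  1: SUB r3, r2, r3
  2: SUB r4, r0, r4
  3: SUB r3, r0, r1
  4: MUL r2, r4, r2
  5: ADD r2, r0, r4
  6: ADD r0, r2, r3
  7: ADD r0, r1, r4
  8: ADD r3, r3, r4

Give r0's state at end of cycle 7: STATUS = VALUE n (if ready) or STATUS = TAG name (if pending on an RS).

c1: issue MUL r4<-Mul1 | r0:4,r1:2,r2:4,r3:4,r4:Mul1
c2: issue SUB r3<-Add1 | r0:4,r1:2,r2:4,r3:Add1,r4:Mul1
c3: issue SUB r4<-Add2 | r0:4,r1:2,r2:4,r3:Add1,r4:Add2
c4: CDB Add1=0; issue SUB r3<-Add1 | r0:4,r1:2,r2:4,r3:Add1,r4:Add2
c5: CDB Mul1=8; issue MUL r2<-Mul1 | r0:4,r1:2,r2:Mul1,r3:Add1,r4:Add2
c6: CDB Add1=2; issue ADD r2<-Add1 | r0:4,r1:2,r2:Add1,r3:2,r4:Add2
c7: CDB Add2=-4; issue ADD r0<-Add2 | r0:Add2,r1:2,r2:Add1,r3:2,r4:-4

STATUS = TAG Add2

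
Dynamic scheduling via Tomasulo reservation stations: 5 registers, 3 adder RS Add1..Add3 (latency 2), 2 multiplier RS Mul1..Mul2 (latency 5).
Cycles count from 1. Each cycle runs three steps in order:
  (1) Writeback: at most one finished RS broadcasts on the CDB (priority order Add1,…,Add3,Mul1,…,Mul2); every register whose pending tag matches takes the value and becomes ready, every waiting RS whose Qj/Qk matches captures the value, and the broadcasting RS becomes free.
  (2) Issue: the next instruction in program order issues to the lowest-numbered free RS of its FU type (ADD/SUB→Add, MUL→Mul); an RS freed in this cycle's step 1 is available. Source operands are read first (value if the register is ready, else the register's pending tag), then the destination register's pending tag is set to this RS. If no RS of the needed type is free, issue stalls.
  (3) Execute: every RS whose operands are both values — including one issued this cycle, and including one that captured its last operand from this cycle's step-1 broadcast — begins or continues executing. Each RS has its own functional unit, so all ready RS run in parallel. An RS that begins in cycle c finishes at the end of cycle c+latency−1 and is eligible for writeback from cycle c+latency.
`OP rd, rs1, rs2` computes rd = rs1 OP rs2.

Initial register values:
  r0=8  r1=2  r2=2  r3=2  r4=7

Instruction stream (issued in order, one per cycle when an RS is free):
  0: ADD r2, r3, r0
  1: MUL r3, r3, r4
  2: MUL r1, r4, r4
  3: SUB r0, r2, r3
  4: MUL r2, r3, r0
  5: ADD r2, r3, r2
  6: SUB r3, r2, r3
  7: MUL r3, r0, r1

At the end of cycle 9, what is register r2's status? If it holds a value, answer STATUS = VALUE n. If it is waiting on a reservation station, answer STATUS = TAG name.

c1: issue ADD r2<-Add1 | r0:8,r1:2,r2:Add1,r3:2,r4:7
c2: issue MUL r3<-Mul1 | r0:8,r1:2,r2:Add1,r3:Mul1,r4:7
c3: CDB Add1=10; issue MUL r1<-Mul2 | r0:8,r1:Mul2,r2:10,r3:Mul1,r4:7
c4: issue SUB r0<-Add1 | r0:Add1,r1:Mul2,r2:10,r3:Mul1,r4:7
c5: stall | r0:Add1,r1:Mul2,r2:10,r3:Mul1,r4:7
c6: stall | r0:Add1,r1:Mul2,r2:10,r3:Mul1,r4:7
c7: CDB Mul1=14; issue MUL r2<-Mul1 | r0:Add1,r1:Mul2,r2:Mul1,r3:14,r4:7
c8: CDB Mul2=49; issue ADD r2<-Add2 | r0:Add1,r1:49,r2:Add2,r3:14,r4:7
c9: CDB Add1=-4; issue SUB r3<-Add1 | r0:-4,r1:49,r2:Add2,r3:Add1,r4:7

STATUS = TAG Add2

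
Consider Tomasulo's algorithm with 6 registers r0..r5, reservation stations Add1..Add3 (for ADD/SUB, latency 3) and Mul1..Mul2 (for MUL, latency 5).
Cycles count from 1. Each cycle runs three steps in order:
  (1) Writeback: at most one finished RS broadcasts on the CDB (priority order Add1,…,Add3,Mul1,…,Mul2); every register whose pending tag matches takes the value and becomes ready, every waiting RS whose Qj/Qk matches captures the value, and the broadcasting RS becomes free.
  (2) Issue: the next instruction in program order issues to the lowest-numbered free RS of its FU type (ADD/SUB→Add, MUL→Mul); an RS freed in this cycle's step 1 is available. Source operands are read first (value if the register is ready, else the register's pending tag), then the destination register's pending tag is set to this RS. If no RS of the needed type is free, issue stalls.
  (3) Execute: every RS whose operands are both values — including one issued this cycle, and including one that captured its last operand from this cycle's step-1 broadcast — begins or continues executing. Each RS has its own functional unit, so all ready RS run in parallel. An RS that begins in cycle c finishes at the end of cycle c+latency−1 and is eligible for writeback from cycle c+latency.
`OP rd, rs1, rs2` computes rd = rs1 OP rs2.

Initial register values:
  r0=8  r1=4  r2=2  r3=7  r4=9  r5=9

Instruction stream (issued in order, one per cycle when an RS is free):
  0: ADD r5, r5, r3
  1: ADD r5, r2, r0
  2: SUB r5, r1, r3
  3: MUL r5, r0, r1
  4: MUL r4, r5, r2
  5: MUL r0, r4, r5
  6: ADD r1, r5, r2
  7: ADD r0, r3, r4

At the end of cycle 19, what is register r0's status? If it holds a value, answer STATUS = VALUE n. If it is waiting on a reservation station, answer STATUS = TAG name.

STATUS = VALUE 71

c1: issue ADD r5<-Add1 | r0:8,r1:4,r2:2,r3:7,r4:9,r5:Add1
c2: issue ADD r5<-Add2 | r0:8,r1:4,r2:2,r3:7,r4:9,r5:Add2
c3: issue SUB r5<-Add3 | r0:8,r1:4,r2:2,r3:7,r4:9,r5:Add3
c4: CDB Add1=16; issue MUL r5<-Mul1 | r0:8,r1:4,r2:2,r3:7,r4:9,r5:Mul1
c5: CDB Add2=10; issue MUL r4<-Mul2 | r0:8,r1:4,r2:2,r3:7,r4:Mul2,r5:Mul1
c6: CDB Add3=-3; stall | r0:8,r1:4,r2:2,r3:7,r4:Mul2,r5:Mul1
c7: stall | r0:8,r1:4,r2:2,r3:7,r4:Mul2,r5:Mul1
c8: stall | r0:8,r1:4,r2:2,r3:7,r4:Mul2,r5:Mul1
c9: CDB Mul1=32; issue MUL r0<-Mul1 | r0:Mul1,r1:4,r2:2,r3:7,r4:Mul2,r5:32
c10: issue ADD r1<-Add1 | r0:Mul1,r1:Add1,r2:2,r3:7,r4:Mul2,r5:32
c11: issue ADD r0<-Add2 | r0:Add2,r1:Add1,r2:2,r3:7,r4:Mul2,r5:32
c12: - | r0:Add2,r1:Add1,r2:2,r3:7,r4:Mul2,r5:32
c13: CDB Add1=34 | r0:Add2,r1:34,r2:2,r3:7,r4:Mul2,r5:32
c14: CDB Mul2=64 | r0:Add2,r1:34,r2:2,r3:7,r4:64,r5:32
c15: - | r0:Add2,r1:34,r2:2,r3:7,r4:64,r5:32
c16: - | r0:Add2,r1:34,r2:2,r3:7,r4:64,r5:32
c17: CDB Add2=71 | r0:71,r1:34,r2:2,r3:7,r4:64,r5:32
c18: - | r0:71,r1:34,r2:2,r3:7,r4:64,r5:32
c19: CDB Mul1=2048 | r0:71,r1:34,r2:2,r3:7,r4:64,r5:32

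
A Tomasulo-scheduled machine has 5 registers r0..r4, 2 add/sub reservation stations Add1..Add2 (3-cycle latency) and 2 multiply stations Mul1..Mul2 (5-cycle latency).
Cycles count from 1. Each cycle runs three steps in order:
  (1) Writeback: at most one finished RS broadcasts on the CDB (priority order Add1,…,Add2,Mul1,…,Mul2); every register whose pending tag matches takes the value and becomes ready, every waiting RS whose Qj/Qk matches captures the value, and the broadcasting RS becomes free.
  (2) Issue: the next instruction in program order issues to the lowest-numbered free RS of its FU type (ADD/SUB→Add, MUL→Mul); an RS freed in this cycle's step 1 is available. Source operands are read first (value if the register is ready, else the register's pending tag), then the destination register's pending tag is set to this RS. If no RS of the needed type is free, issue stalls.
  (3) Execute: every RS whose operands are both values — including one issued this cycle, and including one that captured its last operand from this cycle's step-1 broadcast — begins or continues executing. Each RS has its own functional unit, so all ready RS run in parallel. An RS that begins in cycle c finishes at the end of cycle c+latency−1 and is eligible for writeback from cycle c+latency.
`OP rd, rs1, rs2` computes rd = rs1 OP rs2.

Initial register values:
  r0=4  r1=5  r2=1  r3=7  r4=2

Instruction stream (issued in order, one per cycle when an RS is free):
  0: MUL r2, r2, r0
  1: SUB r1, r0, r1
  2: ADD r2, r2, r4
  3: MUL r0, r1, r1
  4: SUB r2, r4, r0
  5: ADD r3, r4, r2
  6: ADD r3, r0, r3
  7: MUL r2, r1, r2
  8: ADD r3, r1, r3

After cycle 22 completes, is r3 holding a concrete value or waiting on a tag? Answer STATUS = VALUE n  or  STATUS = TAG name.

STATUS = VALUE 3

c1: issue MUL r2<-Mul1 | r0:4,r1:5,r2:Mul1,r3:7,r4:2
c2: issue SUB r1<-Add1 | r0:4,r1:Add1,r2:Mul1,r3:7,r4:2
c3: issue ADD r2<-Add2 | r0:4,r1:Add1,r2:Add2,r3:7,r4:2
c4: issue MUL r0<-Mul2 | r0:Mul2,r1:Add1,r2:Add2,r3:7,r4:2
c5: CDB Add1=-1; issue SUB r2<-Add1 | r0:Mul2,r1:-1,r2:Add1,r3:7,r4:2
c6: CDB Mul1=4; stall | r0:Mul2,r1:-1,r2:Add1,r3:7,r4:2
c7: stall | r0:Mul2,r1:-1,r2:Add1,r3:7,r4:2
c8: stall | r0:Mul2,r1:-1,r2:Add1,r3:7,r4:2
c9: CDB Add2=6; issue ADD r3<-Add2 | r0:Mul2,r1:-1,r2:Add1,r3:Add2,r4:2
c10: CDB Mul2=1; stall | r0:1,r1:-1,r2:Add1,r3:Add2,r4:2
c11: stall | r0:1,r1:-1,r2:Add1,r3:Add2,r4:2
c12: stall | r0:1,r1:-1,r2:Add1,r3:Add2,r4:2
c13: CDB Add1=1; issue ADD r3<-Add1 | r0:1,r1:-1,r2:1,r3:Add1,r4:2
c14: issue MUL r2<-Mul1 | r0:1,r1:-1,r2:Mul1,r3:Add1,r4:2
c15: stall | r0:1,r1:-1,r2:Mul1,r3:Add1,r4:2
c16: CDB Add2=3; issue ADD r3<-Add2 | r0:1,r1:-1,r2:Mul1,r3:Add2,r4:2
c17: - | r0:1,r1:-1,r2:Mul1,r3:Add2,r4:2
c18: - | r0:1,r1:-1,r2:Mul1,r3:Add2,r4:2
c19: CDB Add1=4 | r0:1,r1:-1,r2:Mul1,r3:Add2,r4:2
c20: CDB Mul1=-1 | r0:1,r1:-1,r2:-1,r3:Add2,r4:2
c21: - | r0:1,r1:-1,r2:-1,r3:Add2,r4:2
c22: CDB Add2=3 | r0:1,r1:-1,r2:-1,r3:3,r4:2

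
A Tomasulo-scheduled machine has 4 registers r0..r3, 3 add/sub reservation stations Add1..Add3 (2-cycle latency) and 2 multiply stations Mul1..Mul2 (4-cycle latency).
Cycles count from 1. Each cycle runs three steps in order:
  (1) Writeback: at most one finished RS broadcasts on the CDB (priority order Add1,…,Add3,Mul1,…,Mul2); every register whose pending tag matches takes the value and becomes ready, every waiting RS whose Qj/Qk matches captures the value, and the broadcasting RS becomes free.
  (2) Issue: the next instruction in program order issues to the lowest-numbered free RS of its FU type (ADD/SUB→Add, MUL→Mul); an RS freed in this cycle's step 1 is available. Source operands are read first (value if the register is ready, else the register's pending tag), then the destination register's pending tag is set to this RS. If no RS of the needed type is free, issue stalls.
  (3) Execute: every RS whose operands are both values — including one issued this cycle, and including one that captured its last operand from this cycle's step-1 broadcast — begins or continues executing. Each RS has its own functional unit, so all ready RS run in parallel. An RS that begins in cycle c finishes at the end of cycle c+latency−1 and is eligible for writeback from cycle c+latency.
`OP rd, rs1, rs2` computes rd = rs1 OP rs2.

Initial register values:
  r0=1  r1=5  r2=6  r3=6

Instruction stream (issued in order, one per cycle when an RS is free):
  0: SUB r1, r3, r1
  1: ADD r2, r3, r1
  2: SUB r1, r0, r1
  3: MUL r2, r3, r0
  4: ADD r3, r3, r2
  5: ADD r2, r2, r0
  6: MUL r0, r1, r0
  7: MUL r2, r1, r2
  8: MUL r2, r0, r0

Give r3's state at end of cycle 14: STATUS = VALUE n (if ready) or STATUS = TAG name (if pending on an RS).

STATUS = VALUE 12

c1: issue SUB r1<-Add1 | r0:1,r1:Add1,r2:6,r3:6
c2: issue ADD r2<-Add2 | r0:1,r1:Add1,r2:Add2,r3:6
c3: CDB Add1=1; issue SUB r1<-Add1 | r0:1,r1:Add1,r2:Add2,r3:6
c4: issue MUL r2<-Mul1 | r0:1,r1:Add1,r2:Mul1,r3:6
c5: CDB Add1=0; issue ADD r3<-Add1 | r0:1,r1:0,r2:Mul1,r3:Add1
c6: CDB Add2=7; issue ADD r2<-Add2 | r0:1,r1:0,r2:Add2,r3:Add1
c7: issue MUL r0<-Mul2 | r0:Mul2,r1:0,r2:Add2,r3:Add1
c8: CDB Mul1=6; issue MUL r2<-Mul1 | r0:Mul2,r1:0,r2:Mul1,r3:Add1
c9: stall | r0:Mul2,r1:0,r2:Mul1,r3:Add1
c10: CDB Add1=12; stall | r0:Mul2,r1:0,r2:Mul1,r3:12
c11: CDB Add2=7; stall | r0:Mul2,r1:0,r2:Mul1,r3:12
c12: CDB Mul2=0; issue MUL r2<-Mul2 | r0:0,r1:0,r2:Mul2,r3:12
c13: - | r0:0,r1:0,r2:Mul2,r3:12
c14: - | r0:0,r1:0,r2:Mul2,r3:12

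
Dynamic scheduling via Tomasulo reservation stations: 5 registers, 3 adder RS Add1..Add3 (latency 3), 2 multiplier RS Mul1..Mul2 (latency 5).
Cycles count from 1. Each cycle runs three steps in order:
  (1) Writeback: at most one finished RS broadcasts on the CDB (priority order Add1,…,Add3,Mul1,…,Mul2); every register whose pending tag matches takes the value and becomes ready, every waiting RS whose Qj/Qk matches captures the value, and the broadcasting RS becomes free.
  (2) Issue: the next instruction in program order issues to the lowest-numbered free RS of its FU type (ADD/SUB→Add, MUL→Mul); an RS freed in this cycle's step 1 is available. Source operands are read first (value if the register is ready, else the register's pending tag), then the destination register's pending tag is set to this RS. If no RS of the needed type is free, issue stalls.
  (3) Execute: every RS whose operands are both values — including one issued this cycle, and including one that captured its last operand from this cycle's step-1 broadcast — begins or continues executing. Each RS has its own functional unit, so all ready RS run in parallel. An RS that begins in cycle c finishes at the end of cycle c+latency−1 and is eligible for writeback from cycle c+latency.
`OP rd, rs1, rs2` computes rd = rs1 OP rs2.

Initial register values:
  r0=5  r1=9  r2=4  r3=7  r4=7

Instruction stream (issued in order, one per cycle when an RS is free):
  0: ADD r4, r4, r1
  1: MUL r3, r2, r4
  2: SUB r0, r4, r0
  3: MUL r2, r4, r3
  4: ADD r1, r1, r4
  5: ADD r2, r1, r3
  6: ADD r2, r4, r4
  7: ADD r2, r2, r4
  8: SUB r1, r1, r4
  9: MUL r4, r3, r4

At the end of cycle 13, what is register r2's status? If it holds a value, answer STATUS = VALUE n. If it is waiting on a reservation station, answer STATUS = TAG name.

  c1: issue ADD r4<-Add1  regs: r0:5,r1:9,r2:4,r3:7,r4:Add1
  c2: issue MUL r3<-Mul1  regs: r0:5,r1:9,r2:4,r3:Mul1,r4:Add1
  c3: issue SUB r0<-Add2  regs: r0:Add2,r1:9,r2:4,r3:Mul1,r4:Add1
  c4: CDB Add1=16; issue MUL r2<-Mul2  regs: r0:Add2,r1:9,r2:Mul2,r3:Mul1,r4:16
  c5: issue ADD r1<-Add1  regs: r0:Add2,r1:Add1,r2:Mul2,r3:Mul1,r4:16
  c6: issue ADD r2<-Add3  regs: r0:Add2,r1:Add1,r2:Add3,r3:Mul1,r4:16
  c7: CDB Add2=11; issue ADD r2<-Add2  regs: r0:11,r1:Add1,r2:Add2,r3:Mul1,r4:16
  c8: CDB Add1=25; issue ADD r2<-Add1  regs: r0:11,r1:25,r2:Add1,r3:Mul1,r4:16
  c9: CDB Mul1=64; stall  regs: r0:11,r1:25,r2:Add1,r3:64,r4:16
  c10: CDB Add2=32; issue SUB r1<-Add2  regs: r0:11,r1:Add2,r2:Add1,r3:64,r4:16
  c11: issue MUL r4<-Mul1  regs: r0:11,r1:Add2,r2:Add1,r3:64,r4:Mul1
  c12: CDB Add3=89  regs: r0:11,r1:Add2,r2:Add1,r3:64,r4:Mul1
  c13: CDB Add1=48  regs: r0:11,r1:Add2,r2:48,r3:64,r4:Mul1

STATUS = VALUE 48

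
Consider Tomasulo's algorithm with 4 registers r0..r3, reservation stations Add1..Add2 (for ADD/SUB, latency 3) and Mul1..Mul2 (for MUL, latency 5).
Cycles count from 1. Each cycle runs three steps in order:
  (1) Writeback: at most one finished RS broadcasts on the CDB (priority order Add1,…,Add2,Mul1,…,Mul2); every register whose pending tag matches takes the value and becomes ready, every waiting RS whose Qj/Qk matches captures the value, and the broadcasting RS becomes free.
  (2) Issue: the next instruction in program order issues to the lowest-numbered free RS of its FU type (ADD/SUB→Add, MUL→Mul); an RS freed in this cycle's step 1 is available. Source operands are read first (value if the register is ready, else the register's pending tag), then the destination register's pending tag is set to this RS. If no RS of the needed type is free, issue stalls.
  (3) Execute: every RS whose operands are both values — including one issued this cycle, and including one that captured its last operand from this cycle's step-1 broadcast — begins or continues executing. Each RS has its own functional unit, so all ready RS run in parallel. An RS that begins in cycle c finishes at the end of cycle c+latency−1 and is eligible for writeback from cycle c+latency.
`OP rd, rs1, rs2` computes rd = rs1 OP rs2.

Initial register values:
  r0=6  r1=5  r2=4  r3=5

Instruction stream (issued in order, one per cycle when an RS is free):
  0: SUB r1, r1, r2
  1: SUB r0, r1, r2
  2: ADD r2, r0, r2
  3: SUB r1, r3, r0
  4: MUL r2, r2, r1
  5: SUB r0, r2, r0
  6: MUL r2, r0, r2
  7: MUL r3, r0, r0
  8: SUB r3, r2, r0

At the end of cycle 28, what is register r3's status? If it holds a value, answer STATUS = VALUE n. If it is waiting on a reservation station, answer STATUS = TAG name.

  c1: issue SUB r1<-Add1  regs: r0:6,r1:Add1,r2:4,r3:5
  c2: issue SUB r0<-Add2  regs: r0:Add2,r1:Add1,r2:4,r3:5
  c3: stall  regs: r0:Add2,r1:Add1,r2:4,r3:5
  c4: CDB Add1=1; issue ADD r2<-Add1  regs: r0:Add2,r1:1,r2:Add1,r3:5
  c5: stall  regs: r0:Add2,r1:1,r2:Add1,r3:5
  c6: stall  regs: r0:Add2,r1:1,r2:Add1,r3:5
  c7: CDB Add2=-3; issue SUB r1<-Add2  regs: r0:-3,r1:Add2,r2:Add1,r3:5
  c8: issue MUL r2<-Mul1  regs: r0:-3,r1:Add2,r2:Mul1,r3:5
  c9: stall  regs: r0:-3,r1:Add2,r2:Mul1,r3:5
  c10: CDB Add1=1; issue SUB r0<-Add1  regs: r0:Add1,r1:Add2,r2:Mul1,r3:5
  c11: CDB Add2=8; issue MUL r2<-Mul2  regs: r0:Add1,r1:8,r2:Mul2,r3:5
  c12: stall  regs: r0:Add1,r1:8,r2:Mul2,r3:5
  c13: stall  regs: r0:Add1,r1:8,r2:Mul2,r3:5
  c14: stall  regs: r0:Add1,r1:8,r2:Mul2,r3:5
  c15: stall  regs: r0:Add1,r1:8,r2:Mul2,r3:5
  c16: CDB Mul1=8; issue MUL r3<-Mul1  regs: r0:Add1,r1:8,r2:Mul2,r3:Mul1
  c17: issue SUB r3<-Add2  regs: r0:Add1,r1:8,r2:Mul2,r3:Add2
  c18: -  regs: r0:Add1,r1:8,r2:Mul2,r3:Add2
  c19: CDB Add1=11  regs: r0:11,r1:8,r2:Mul2,r3:Add2
  c20: -  regs: r0:11,r1:8,r2:Mul2,r3:Add2
  c21: -  regs: r0:11,r1:8,r2:Mul2,r3:Add2
  c22: -  regs: r0:11,r1:8,r2:Mul2,r3:Add2
  c23: -  regs: r0:11,r1:8,r2:Mul2,r3:Add2
  c24: CDB Mul1=121  regs: r0:11,r1:8,r2:Mul2,r3:Add2
  c25: CDB Mul2=88  regs: r0:11,r1:8,r2:88,r3:Add2
  c26: -  regs: r0:11,r1:8,r2:88,r3:Add2
  c27: -  regs: r0:11,r1:8,r2:88,r3:Add2
  c28: CDB Add2=77  regs: r0:11,r1:8,r2:88,r3:77

STATUS = VALUE 77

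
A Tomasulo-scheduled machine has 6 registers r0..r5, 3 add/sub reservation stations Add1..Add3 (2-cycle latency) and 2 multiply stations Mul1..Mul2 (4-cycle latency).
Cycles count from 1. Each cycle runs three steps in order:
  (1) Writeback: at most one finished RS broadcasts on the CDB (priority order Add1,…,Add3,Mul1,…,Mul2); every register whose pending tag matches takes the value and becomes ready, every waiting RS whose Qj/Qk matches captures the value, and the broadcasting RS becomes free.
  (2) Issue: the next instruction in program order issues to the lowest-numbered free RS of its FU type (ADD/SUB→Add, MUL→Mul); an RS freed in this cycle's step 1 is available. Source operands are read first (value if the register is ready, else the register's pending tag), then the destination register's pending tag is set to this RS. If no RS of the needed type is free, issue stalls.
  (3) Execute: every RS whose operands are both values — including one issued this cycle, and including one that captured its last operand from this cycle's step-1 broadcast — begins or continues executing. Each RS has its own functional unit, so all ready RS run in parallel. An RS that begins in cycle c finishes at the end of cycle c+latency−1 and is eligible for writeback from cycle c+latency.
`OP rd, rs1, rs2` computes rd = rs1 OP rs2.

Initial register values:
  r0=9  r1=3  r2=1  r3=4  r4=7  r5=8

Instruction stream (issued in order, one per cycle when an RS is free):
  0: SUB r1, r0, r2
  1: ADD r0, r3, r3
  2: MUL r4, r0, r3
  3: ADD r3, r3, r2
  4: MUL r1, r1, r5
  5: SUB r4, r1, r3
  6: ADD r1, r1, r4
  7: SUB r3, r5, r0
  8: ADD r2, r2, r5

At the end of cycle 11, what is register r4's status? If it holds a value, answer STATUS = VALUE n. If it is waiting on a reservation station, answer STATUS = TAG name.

cycle 1: issue SUB r1<-Add1 // r0:9,r1:Add1,r2:1,r3:4,r4:7,r5:8
cycle 2: issue ADD r0<-Add2 // r0:Add2,r1:Add1,r2:1,r3:4,r4:7,r5:8
cycle 3: CDB Add1=8; issue MUL r4<-Mul1 // r0:Add2,r1:8,r2:1,r3:4,r4:Mul1,r5:8
cycle 4: CDB Add2=8; issue ADD r3<-Add1 // r0:8,r1:8,r2:1,r3:Add1,r4:Mul1,r5:8
cycle 5: issue MUL r1<-Mul2 // r0:8,r1:Mul2,r2:1,r3:Add1,r4:Mul1,r5:8
cycle 6: CDB Add1=5; issue SUB r4<-Add1 // r0:8,r1:Mul2,r2:1,r3:5,r4:Add1,r5:8
cycle 7: issue ADD r1<-Add2 // r0:8,r1:Add2,r2:1,r3:5,r4:Add1,r5:8
cycle 8: CDB Mul1=32; issue SUB r3<-Add3 // r0:8,r1:Add2,r2:1,r3:Add3,r4:Add1,r5:8
cycle 9: CDB Mul2=64; stall // r0:8,r1:Add2,r2:1,r3:Add3,r4:Add1,r5:8
cycle 10: CDB Add3=0; issue ADD r2<-Add3 // r0:8,r1:Add2,r2:Add3,r3:0,r4:Add1,r5:8
cycle 11: CDB Add1=59 // r0:8,r1:Add2,r2:Add3,r3:0,r4:59,r5:8

STATUS = VALUE 59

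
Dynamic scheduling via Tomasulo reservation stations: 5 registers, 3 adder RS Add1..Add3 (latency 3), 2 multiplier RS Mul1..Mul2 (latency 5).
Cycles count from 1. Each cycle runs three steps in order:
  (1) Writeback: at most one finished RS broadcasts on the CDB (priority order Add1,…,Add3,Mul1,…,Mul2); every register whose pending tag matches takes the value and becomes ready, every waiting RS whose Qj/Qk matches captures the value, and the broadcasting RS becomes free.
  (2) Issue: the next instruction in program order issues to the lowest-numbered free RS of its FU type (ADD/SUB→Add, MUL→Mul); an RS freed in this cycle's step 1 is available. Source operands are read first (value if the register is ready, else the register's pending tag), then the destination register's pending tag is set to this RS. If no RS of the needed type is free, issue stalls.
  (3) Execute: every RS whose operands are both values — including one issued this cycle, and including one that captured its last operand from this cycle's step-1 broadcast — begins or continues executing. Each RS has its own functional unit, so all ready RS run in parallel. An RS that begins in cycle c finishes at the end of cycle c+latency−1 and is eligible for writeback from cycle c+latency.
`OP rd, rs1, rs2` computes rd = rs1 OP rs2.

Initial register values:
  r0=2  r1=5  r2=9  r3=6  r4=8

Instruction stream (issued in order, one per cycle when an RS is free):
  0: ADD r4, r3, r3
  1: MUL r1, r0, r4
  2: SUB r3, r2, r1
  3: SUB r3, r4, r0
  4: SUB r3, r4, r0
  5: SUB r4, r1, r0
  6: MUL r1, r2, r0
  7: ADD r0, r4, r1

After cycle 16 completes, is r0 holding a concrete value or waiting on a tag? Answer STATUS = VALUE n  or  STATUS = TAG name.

STATUS = TAG Add3

  c1: issue ADD r4<-Add1  regs: r0:2,r1:5,r2:9,r3:6,r4:Add1
  c2: issue MUL r1<-Mul1  regs: r0:2,r1:Mul1,r2:9,r3:6,r4:Add1
  c3: issue SUB r3<-Add2  regs: r0:2,r1:Mul1,r2:9,r3:Add2,r4:Add1
  c4: CDB Add1=12; issue SUB r3<-Add1  regs: r0:2,r1:Mul1,r2:9,r3:Add1,r4:12
  c5: issue SUB r3<-Add3  regs: r0:2,r1:Mul1,r2:9,r3:Add3,r4:12
  c6: stall  regs: r0:2,r1:Mul1,r2:9,r3:Add3,r4:12
  c7: CDB Add1=10; issue SUB r4<-Add1  regs: r0:2,r1:Mul1,r2:9,r3:Add3,r4:Add1
  c8: CDB Add3=10; issue MUL r1<-Mul2  regs: r0:2,r1:Mul2,r2:9,r3:10,r4:Add1
  c9: CDB Mul1=24; issue ADD r0<-Add3  regs: r0:Add3,r1:Mul2,r2:9,r3:10,r4:Add1
  c10: -  regs: r0:Add3,r1:Mul2,r2:9,r3:10,r4:Add1
  c11: -  regs: r0:Add3,r1:Mul2,r2:9,r3:10,r4:Add1
  c12: CDB Add1=22  regs: r0:Add3,r1:Mul2,r2:9,r3:10,r4:22
  c13: CDB Add2=-15  regs: r0:Add3,r1:Mul2,r2:9,r3:10,r4:22
  c14: CDB Mul2=18  regs: r0:Add3,r1:18,r2:9,r3:10,r4:22
  c15: -  regs: r0:Add3,r1:18,r2:9,r3:10,r4:22
  c16: -  regs: r0:Add3,r1:18,r2:9,r3:10,r4:22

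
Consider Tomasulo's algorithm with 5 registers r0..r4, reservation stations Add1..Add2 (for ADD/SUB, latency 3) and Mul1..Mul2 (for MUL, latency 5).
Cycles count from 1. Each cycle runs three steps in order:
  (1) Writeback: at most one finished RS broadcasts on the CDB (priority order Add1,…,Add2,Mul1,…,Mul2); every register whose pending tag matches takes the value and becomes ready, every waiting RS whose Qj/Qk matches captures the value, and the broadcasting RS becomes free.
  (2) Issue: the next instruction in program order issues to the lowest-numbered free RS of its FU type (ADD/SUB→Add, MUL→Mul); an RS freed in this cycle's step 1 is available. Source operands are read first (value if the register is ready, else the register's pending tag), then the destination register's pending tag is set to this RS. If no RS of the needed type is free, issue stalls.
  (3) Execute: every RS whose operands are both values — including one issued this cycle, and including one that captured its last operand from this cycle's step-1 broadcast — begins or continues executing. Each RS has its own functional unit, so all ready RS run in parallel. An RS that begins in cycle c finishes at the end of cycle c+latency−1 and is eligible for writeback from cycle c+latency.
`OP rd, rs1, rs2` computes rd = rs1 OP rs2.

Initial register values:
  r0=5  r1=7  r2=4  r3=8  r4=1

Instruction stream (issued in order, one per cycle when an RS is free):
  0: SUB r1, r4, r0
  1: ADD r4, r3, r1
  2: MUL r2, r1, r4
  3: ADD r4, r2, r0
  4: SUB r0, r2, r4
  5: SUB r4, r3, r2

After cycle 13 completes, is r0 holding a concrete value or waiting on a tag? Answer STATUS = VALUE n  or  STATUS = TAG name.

STATUS = TAG Add2

c1: issue SUB r1<-Add1 | r0:5,r1:Add1,r2:4,r3:8,r4:1
c2: issue ADD r4<-Add2 | r0:5,r1:Add1,r2:4,r3:8,r4:Add2
c3: issue MUL r2<-Mul1 | r0:5,r1:Add1,r2:Mul1,r3:8,r4:Add2
c4: CDB Add1=-4; issue ADD r4<-Add1 | r0:5,r1:-4,r2:Mul1,r3:8,r4:Add1
c5: stall | r0:5,r1:-4,r2:Mul1,r3:8,r4:Add1
c6: stall | r0:5,r1:-4,r2:Mul1,r3:8,r4:Add1
c7: CDB Add2=4; issue SUB r0<-Add2 | r0:Add2,r1:-4,r2:Mul1,r3:8,r4:Add1
c8: stall | r0:Add2,r1:-4,r2:Mul1,r3:8,r4:Add1
c9: stall | r0:Add2,r1:-4,r2:Mul1,r3:8,r4:Add1
c10: stall | r0:Add2,r1:-4,r2:Mul1,r3:8,r4:Add1
c11: stall | r0:Add2,r1:-4,r2:Mul1,r3:8,r4:Add1
c12: CDB Mul1=-16; stall | r0:Add2,r1:-4,r2:-16,r3:8,r4:Add1
c13: stall | r0:Add2,r1:-4,r2:-16,r3:8,r4:Add1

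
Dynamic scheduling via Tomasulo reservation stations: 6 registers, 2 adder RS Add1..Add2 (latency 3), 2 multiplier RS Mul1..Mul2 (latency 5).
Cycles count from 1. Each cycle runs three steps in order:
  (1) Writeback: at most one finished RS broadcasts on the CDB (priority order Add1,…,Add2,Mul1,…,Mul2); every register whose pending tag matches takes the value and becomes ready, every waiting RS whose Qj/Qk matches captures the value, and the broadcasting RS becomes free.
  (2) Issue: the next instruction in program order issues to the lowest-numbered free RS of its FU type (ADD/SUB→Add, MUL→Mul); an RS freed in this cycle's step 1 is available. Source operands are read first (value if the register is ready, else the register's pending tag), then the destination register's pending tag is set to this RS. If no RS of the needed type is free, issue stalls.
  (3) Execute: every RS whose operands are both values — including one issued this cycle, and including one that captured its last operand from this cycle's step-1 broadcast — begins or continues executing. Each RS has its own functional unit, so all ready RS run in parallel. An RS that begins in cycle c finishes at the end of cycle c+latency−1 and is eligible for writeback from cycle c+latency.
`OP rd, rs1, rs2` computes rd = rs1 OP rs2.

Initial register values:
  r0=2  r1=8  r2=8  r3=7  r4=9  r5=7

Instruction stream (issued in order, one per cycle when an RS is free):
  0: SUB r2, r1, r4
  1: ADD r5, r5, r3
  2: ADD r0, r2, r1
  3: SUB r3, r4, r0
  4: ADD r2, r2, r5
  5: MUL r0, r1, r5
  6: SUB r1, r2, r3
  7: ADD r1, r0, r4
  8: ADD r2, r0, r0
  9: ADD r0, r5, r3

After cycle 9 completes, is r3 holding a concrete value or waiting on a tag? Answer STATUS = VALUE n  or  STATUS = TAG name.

STATUS = TAG Add2

cycle 1: issue SUB r2<-Add1 // r0:2,r1:8,r2:Add1,r3:7,r4:9,r5:7
cycle 2: issue ADD r5<-Add2 // r0:2,r1:8,r2:Add1,r3:7,r4:9,r5:Add2
cycle 3: stall // r0:2,r1:8,r2:Add1,r3:7,r4:9,r5:Add2
cycle 4: CDB Add1=-1; issue ADD r0<-Add1 // r0:Add1,r1:8,r2:-1,r3:7,r4:9,r5:Add2
cycle 5: CDB Add2=14; issue SUB r3<-Add2 // r0:Add1,r1:8,r2:-1,r3:Add2,r4:9,r5:14
cycle 6: stall // r0:Add1,r1:8,r2:-1,r3:Add2,r4:9,r5:14
cycle 7: CDB Add1=7; issue ADD r2<-Add1 // r0:7,r1:8,r2:Add1,r3:Add2,r4:9,r5:14
cycle 8: issue MUL r0<-Mul1 // r0:Mul1,r1:8,r2:Add1,r3:Add2,r4:9,r5:14
cycle 9: stall // r0:Mul1,r1:8,r2:Add1,r3:Add2,r4:9,r5:14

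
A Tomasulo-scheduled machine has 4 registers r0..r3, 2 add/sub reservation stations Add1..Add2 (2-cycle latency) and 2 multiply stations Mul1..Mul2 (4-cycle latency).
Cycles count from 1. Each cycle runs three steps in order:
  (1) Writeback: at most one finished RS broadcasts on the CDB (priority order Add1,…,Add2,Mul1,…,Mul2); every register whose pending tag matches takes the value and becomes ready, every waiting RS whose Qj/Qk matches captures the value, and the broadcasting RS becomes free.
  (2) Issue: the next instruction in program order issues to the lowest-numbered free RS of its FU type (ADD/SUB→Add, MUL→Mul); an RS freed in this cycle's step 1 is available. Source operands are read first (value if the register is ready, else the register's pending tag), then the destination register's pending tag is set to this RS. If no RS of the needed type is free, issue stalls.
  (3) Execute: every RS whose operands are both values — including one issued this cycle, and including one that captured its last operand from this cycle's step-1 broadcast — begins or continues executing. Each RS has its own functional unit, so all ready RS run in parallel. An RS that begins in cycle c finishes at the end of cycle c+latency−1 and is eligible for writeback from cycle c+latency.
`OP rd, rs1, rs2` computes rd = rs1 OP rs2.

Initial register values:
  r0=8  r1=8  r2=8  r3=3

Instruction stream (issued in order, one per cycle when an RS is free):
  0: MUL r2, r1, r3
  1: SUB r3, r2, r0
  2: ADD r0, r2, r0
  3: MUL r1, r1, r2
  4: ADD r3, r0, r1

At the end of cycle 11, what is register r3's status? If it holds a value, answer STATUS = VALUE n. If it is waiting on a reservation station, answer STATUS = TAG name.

STATUS = VALUE 224

  c1: issue MUL r2<-Mul1  regs: r0:8,r1:8,r2:Mul1,r3:3
  c2: issue SUB r3<-Add1  regs: r0:8,r1:8,r2:Mul1,r3:Add1
  c3: issue ADD r0<-Add2  regs: r0:Add2,r1:8,r2:Mul1,r3:Add1
  c4: issue MUL r1<-Mul2  regs: r0:Add2,r1:Mul2,r2:Mul1,r3:Add1
  c5: CDB Mul1=24; stall  regs: r0:Add2,r1:Mul2,r2:24,r3:Add1
  c6: stall  regs: r0:Add2,r1:Mul2,r2:24,r3:Add1
  c7: CDB Add1=16; issue ADD r3<-Add1  regs: r0:Add2,r1:Mul2,r2:24,r3:Add1
  c8: CDB Add2=32  regs: r0:32,r1:Mul2,r2:24,r3:Add1
  c9: CDB Mul2=192  regs: r0:32,r1:192,r2:24,r3:Add1
  c10: -  regs: r0:32,r1:192,r2:24,r3:Add1
  c11: CDB Add1=224  regs: r0:32,r1:192,r2:24,r3:224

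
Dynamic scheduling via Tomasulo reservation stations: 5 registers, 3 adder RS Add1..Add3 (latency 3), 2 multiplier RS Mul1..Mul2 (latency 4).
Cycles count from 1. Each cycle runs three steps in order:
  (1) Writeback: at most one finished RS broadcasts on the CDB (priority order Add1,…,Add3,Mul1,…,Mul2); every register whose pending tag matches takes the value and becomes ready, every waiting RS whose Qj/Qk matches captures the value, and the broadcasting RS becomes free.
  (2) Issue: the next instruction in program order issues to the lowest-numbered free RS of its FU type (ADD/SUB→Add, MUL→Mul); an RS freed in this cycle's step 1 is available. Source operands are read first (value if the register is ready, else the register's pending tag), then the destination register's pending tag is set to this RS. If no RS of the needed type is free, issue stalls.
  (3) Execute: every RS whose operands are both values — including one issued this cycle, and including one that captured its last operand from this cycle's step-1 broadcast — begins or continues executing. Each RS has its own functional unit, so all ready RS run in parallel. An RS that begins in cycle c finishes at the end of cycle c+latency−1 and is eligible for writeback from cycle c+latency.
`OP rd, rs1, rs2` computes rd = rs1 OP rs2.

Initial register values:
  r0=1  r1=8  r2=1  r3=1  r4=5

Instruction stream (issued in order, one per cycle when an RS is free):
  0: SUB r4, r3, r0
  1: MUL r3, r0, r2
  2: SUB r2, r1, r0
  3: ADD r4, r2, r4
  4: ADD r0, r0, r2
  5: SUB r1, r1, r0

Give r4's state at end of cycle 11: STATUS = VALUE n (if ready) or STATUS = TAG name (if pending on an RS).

STATUS = VALUE 7

c1: issue SUB r4<-Add1 | r0:1,r1:8,r2:1,r3:1,r4:Add1
c2: issue MUL r3<-Mul1 | r0:1,r1:8,r2:1,r3:Mul1,r4:Add1
c3: issue SUB r2<-Add2 | r0:1,r1:8,r2:Add2,r3:Mul1,r4:Add1
c4: CDB Add1=0; issue ADD r4<-Add1 | r0:1,r1:8,r2:Add2,r3:Mul1,r4:Add1
c5: issue ADD r0<-Add3 | r0:Add3,r1:8,r2:Add2,r3:Mul1,r4:Add1
c6: CDB Add2=7; issue SUB r1<-Add2 | r0:Add3,r1:Add2,r2:7,r3:Mul1,r4:Add1
c7: CDB Mul1=1 | r0:Add3,r1:Add2,r2:7,r3:1,r4:Add1
c8: - | r0:Add3,r1:Add2,r2:7,r3:1,r4:Add1
c9: CDB Add1=7 | r0:Add3,r1:Add2,r2:7,r3:1,r4:7
c10: CDB Add3=8 | r0:8,r1:Add2,r2:7,r3:1,r4:7
c11: - | r0:8,r1:Add2,r2:7,r3:1,r4:7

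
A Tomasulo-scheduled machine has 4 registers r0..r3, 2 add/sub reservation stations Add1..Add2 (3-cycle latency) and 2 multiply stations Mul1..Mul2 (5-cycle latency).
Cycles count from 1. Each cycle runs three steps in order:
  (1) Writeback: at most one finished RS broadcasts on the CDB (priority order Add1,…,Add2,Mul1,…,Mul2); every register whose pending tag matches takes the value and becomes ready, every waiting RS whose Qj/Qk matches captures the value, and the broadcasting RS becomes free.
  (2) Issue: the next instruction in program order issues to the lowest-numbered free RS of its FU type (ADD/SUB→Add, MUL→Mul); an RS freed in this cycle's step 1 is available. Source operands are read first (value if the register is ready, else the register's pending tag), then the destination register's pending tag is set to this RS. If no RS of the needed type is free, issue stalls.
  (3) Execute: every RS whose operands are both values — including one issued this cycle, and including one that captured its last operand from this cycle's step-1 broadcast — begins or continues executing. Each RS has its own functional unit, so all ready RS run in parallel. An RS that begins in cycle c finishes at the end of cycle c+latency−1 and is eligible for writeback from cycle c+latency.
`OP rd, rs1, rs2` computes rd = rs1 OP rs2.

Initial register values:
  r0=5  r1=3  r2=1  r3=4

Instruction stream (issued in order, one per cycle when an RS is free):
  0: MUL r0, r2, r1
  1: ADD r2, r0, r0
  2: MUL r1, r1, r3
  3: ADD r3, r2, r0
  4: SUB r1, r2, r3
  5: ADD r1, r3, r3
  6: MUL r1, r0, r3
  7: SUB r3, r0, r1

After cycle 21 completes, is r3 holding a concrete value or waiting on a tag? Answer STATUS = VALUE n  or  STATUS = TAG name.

  c1: issue MUL r0<-Mul1  regs: r0:Mul1,r1:3,r2:1,r3:4
  c2: issue ADD r2<-Add1  regs: r0:Mul1,r1:3,r2:Add1,r3:4
  c3: issue MUL r1<-Mul2  regs: r0:Mul1,r1:Mul2,r2:Add1,r3:4
  c4: issue ADD r3<-Add2  regs: r0:Mul1,r1:Mul2,r2:Add1,r3:Add2
  c5: stall  regs: r0:Mul1,r1:Mul2,r2:Add1,r3:Add2
  c6: CDB Mul1=3; stall  regs: r0:3,r1:Mul2,r2:Add1,r3:Add2
  c7: stall  regs: r0:3,r1:Mul2,r2:Add1,r3:Add2
  c8: CDB Mul2=12; stall  regs: r0:3,r1:12,r2:Add1,r3:Add2
  c9: CDB Add1=6; issue SUB r1<-Add1  regs: r0:3,r1:Add1,r2:6,r3:Add2
  c10: stall  regs: r0:3,r1:Add1,r2:6,r3:Add2
  c11: stall  regs: r0:3,r1:Add1,r2:6,r3:Add2
  c12: CDB Add2=9; issue ADD r1<-Add2  regs: r0:3,r1:Add2,r2:6,r3:9
  c13: issue MUL r1<-Mul1  regs: r0:3,r1:Mul1,r2:6,r3:9
  c14: stall  regs: r0:3,r1:Mul1,r2:6,r3:9
  c15: CDB Add1=-3; issue SUB r3<-Add1  regs: r0:3,r1:Mul1,r2:6,r3:Add1
  c16: CDB Add2=18  regs: r0:3,r1:Mul1,r2:6,r3:Add1
  c17: -  regs: r0:3,r1:Mul1,r2:6,r3:Add1
  c18: CDB Mul1=27  regs: r0:3,r1:27,r2:6,r3:Add1
  c19: -  regs: r0:3,r1:27,r2:6,r3:Add1
  c20: -  regs: r0:3,r1:27,r2:6,r3:Add1
  c21: CDB Add1=-24  regs: r0:3,r1:27,r2:6,r3:-24

STATUS = VALUE -24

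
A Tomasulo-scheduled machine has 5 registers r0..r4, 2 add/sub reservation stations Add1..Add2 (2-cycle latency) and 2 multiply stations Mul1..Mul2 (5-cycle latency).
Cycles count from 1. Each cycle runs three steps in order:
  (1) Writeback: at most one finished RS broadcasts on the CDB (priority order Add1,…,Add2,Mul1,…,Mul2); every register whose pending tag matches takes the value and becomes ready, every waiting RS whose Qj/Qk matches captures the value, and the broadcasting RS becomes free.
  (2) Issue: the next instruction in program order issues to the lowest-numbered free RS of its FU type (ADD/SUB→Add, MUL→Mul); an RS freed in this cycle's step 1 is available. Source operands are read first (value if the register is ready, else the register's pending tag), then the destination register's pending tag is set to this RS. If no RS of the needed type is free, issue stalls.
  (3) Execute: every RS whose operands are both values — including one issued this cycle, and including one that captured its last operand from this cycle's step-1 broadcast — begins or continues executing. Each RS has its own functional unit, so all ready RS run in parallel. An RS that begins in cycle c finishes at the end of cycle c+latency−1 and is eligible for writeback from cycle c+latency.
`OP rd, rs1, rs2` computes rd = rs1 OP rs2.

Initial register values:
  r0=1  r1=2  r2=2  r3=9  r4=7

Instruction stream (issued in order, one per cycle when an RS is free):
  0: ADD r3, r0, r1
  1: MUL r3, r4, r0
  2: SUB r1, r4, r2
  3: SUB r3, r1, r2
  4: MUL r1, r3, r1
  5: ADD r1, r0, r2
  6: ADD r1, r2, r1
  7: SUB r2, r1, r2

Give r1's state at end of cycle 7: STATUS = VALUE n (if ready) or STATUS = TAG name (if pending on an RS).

cycle 1: issue ADD r3<-Add1 // r0:1,r1:2,r2:2,r3:Add1,r4:7
cycle 2: issue MUL r3<-Mul1 // r0:1,r1:2,r2:2,r3:Mul1,r4:7
cycle 3: CDB Add1=3; issue SUB r1<-Add1 // r0:1,r1:Add1,r2:2,r3:Mul1,r4:7
cycle 4: issue SUB r3<-Add2 // r0:1,r1:Add1,r2:2,r3:Add2,r4:7
cycle 5: CDB Add1=5; issue MUL r1<-Mul2 // r0:1,r1:Mul2,r2:2,r3:Add2,r4:7
cycle 6: issue ADD r1<-Add1 // r0:1,r1:Add1,r2:2,r3:Add2,r4:7
cycle 7: CDB Add2=3; issue ADD r1<-Add2 // r0:1,r1:Add2,r2:2,r3:3,r4:7

STATUS = TAG Add2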